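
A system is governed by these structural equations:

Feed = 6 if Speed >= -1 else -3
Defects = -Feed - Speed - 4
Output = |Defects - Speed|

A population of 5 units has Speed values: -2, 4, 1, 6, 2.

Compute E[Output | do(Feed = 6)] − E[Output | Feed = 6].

do(Feed=6) breaks Feed's dependence on Speed. With Feed=6 fixed, Output across the units is 6, 18, 12, 22, 14, mean 14.4.
Conditioning on Feed=6 selects the 4 unit(s) with Speed ∈ {4, 1, 6, 2}. Their Output values: 18, 12, 22, 14. Mean = 16.5.
Difference = 14.4 − 16.5 = -2.1.

-2.1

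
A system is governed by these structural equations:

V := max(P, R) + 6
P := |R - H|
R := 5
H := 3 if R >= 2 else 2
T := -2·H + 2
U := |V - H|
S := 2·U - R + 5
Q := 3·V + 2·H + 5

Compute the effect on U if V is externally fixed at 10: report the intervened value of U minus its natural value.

-1

Intervening sets V = 10 and removes its equation (V := max(P, R) + 6).
H = 3 if R >= 2 else 2  [with R=5]  = 3
U = |V - H|  [with V=10, H=3]  = 7
Without intervention: H = 3 if R >= 2 else 2  [with R=5]  = 3; P = |R - H|  [with R=5, H=3]  = 2; V = max(P, R) + 6  [with P=2, R=5]  = 11; U = |V - H|  [with V=11, H=3]  = 8.
Change = 7 − 8 = -1.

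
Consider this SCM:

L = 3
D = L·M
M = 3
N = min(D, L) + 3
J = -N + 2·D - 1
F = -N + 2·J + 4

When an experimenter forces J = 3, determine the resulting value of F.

4

The intervention breaks the incoming arrows to J: J = -N + 2·D - 1 no longer applies, and J = 3.
D = L·M  [with L=3, M=3]  = 9
N = min(D, L) + 3  [with D=9, L=3]  = 6
F = -N + 2·J + 4  [with N=6, J=3]  = 4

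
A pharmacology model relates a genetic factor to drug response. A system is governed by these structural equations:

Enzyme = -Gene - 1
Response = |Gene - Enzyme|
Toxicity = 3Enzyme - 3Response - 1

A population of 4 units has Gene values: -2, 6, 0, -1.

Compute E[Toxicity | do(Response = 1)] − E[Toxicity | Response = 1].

do(Response=1) breaks Response's dependence on Gene. With Response=1 fixed, Toxicity across the units is -1, -25, -7, -4, mean -9.25.
Conditioning on Response=1 selects the 2 unit(s) with Gene ∈ {0, -1}. Their Toxicity values: -7, -4. Mean = -5.5.
Difference = -9.25 − (-5.5) = -3.75.

-3.75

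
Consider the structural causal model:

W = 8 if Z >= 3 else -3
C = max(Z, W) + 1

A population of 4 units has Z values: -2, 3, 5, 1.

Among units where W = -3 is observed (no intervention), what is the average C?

Conditioning on W=-3 selects the 2 unit(s) with Z ∈ {-2, 1}. Their C values: -1, 2. Mean = 0.5.

0.5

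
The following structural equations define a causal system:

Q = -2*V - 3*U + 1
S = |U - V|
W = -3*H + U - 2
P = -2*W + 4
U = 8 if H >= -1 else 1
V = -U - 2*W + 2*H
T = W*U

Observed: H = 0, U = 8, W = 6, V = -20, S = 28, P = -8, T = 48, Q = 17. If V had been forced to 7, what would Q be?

-37

do(V=7) replaces the equation V = -U - 2*W + 2*H with the constant V = 7.
U = 8 if H >= -1 else 1  [with H=0]  = 8
Q = -2*V - 3*U + 1  [with V=7, U=8]  = -37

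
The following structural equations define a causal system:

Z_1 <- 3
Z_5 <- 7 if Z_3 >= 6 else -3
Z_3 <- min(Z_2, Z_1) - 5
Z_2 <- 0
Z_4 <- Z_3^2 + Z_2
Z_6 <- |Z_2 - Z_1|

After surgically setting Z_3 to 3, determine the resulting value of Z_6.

3

The intervention breaks the incoming arrows to Z_3: Z_3 <- min(Z_2, Z_1) - 5 no longer applies, and Z_3 = 3.
No directed path runs from Z_3 to Z_6, so Z_6 keeps its natural value.
Z_6 = |Z_2 - Z_1|  [with Z_2=0, Z_1=3]  = 3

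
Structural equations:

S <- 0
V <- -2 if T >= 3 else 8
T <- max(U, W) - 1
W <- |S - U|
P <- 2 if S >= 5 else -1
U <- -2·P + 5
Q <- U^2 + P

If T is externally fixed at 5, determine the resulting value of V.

Intervening sets T = 5 and removes its equation (T <- max(U, W) - 1).
V = -2 if T >= 3 else 8  [with T=5]  = -2

-2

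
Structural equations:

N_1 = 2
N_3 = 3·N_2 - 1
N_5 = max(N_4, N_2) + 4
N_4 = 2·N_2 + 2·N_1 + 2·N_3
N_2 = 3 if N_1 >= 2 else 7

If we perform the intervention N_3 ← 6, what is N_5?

26

do(N_3=6) replaces the equation N_3 = 3·N_2 - 1 with the constant N_3 = 6.
N_2 = 3 if N_1 >= 2 else 7  [with N_1=2]  = 3
N_4 = 2·N_2 + 2·N_1 + 2·N_3  [with N_2=3, N_1=2, N_3=6]  = 22
N_5 = max(N_4, N_2) + 4  [with N_4=22, N_2=3]  = 26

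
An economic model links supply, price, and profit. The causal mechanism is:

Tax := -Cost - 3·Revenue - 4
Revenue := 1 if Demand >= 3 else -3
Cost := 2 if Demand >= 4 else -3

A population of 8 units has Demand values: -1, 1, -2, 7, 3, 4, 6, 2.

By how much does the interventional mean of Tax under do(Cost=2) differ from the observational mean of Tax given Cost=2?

6

Every unit gets Cost=2 under the intervention. Tax values become 3, 3, 3, -9, -9, -9, -9, 3; E[Tax|do(Cost=2)] = -3.
Conditioning on Cost=2 selects the 3 unit(s) with Demand ∈ {7, 4, 6}. Their Tax values: -9, -9, -9. Mean = -9.
Difference = -3 − (-9) = 6.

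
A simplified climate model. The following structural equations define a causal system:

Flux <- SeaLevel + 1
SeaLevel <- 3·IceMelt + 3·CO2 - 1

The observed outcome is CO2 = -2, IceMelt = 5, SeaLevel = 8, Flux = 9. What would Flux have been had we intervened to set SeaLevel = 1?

2

The intervention breaks the incoming arrows to SeaLevel: SeaLevel <- 3·IceMelt + 3·CO2 - 1 no longer applies, and SeaLevel = 1.
Flux = SeaLevel + 1  [with SeaLevel=1]  = 2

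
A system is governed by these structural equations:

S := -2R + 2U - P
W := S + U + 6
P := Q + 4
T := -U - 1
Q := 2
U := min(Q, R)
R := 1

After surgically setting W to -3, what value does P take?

do(W=-3) replaces the equation W := S + U + 6 with the constant W = -3.
P is not downstream of the intervention, so its value is determined by the original equations.
P = Q + 4  [with Q=2]  = 6

6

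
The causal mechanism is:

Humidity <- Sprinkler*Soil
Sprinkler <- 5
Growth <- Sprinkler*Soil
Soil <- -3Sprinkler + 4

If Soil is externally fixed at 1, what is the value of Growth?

5

The intervention breaks the incoming arrows to Soil: Soil <- -3Sprinkler + 4 no longer applies, and Soil = 1.
Growth = Sprinkler*Soil  [with Sprinkler=5, Soil=1]  = 5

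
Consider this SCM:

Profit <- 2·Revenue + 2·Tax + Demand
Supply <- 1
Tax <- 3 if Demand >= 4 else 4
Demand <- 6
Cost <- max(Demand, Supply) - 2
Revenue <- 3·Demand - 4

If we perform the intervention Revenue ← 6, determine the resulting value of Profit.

Under do(Revenue=6), the mechanism Revenue <- 3·Demand - 4 is discarded; Revenue is fixed at 6.
Tax = 3 if Demand >= 4 else 4  [with Demand=6]  = 3
Profit = 2·Revenue + 2·Tax + Demand  [with Revenue=6, Tax=3, Demand=6]  = 24

24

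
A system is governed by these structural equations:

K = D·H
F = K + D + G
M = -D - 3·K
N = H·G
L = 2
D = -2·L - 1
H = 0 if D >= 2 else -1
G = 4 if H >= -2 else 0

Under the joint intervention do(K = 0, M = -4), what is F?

Under do(K = 0, M = -4), each intervened variable's structural equation is replaced by its fixed value.
D = -2·L - 1  [with L=2]  = -5
H = 0 if D >= 2 else -1  [with D=-5]  = -1
G = 4 if H >= -2 else 0  [with H=-1]  = 4
F = K + D + G  [with K=0, D=-5, G=4]  = -1

-1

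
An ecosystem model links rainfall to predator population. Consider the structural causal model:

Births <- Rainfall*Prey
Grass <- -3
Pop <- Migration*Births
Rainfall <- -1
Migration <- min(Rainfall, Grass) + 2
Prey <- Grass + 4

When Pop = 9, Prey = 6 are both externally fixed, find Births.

-6

Under do(Pop = 9, Prey = 6), each intervened variable's structural equation is replaced by its fixed value.
Births = Rainfall*Prey  [with Rainfall=-1, Prey=6]  = -6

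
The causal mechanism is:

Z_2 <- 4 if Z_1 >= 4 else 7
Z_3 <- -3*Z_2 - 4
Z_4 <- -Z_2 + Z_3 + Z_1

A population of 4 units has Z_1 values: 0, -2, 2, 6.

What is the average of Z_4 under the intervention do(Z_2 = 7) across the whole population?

Every unit gets Z_2=7 under the intervention. Z_4 values become -32, -34, -30, -26; E[Z_4|do(Z_2=7)] = -30.5.

-30.5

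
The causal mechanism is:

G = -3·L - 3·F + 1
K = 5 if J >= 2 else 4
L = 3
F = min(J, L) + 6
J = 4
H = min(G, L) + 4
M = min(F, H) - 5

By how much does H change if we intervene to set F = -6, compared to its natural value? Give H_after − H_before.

do(F=-6) replaces the equation F = min(J, L) + 6 with the constant F = -6.
G = -3·L - 3·F + 1  [with L=3, F=-6]  = 10
H = min(G, L) + 4  [with G=10, L=3]  = 7
Without intervention: F = min(J, L) + 6  [with J=4, L=3]  = 9; G = -3·L - 3·F + 1  [with L=3, F=9]  = -35; H = min(G, L) + 4  [with G=-35, L=3]  = -31.
Change = 7 − (-31) = 38.

38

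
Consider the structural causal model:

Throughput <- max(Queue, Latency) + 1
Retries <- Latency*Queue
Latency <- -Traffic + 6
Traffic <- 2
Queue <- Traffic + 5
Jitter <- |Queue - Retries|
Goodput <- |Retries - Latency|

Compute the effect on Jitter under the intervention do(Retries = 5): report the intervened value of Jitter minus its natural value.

Intervening sets Retries = 5 and removes its equation (Retries <- Latency*Queue).
Queue = Traffic + 5  [with Traffic=2]  = 7
Jitter = |Queue - Retries|  [with Queue=7, Retries=5]  = 2
Without intervention: Latency = -Traffic + 6  [with Traffic=2]  = 4; Queue = Traffic + 5  [with Traffic=2]  = 7; Retries = Latency*Queue  [with Latency=4, Queue=7]  = 28; Jitter = |Queue - Retries|  [with Queue=7, Retries=28]  = 21.
Change = 2 − 21 = -19.

-19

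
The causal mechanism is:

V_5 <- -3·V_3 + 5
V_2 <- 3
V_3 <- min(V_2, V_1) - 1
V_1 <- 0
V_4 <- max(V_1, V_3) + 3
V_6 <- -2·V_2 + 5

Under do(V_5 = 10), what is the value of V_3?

-1

do(V_5=10) replaces the equation V_5 <- -3·V_3 + 5 with the constant V_5 = 10.
V_3 is not downstream of the intervention, so its value is determined by the original equations.
V_3 = min(V_2, V_1) - 1  [with V_2=3, V_1=0]  = -1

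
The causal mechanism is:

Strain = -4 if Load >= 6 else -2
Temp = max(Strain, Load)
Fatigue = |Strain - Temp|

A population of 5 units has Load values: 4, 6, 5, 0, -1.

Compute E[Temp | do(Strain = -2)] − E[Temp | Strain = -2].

do(Strain=-2) breaks Strain's dependence on Load. With Strain=-2 fixed, Temp across the units is 4, 6, 5, 0, -1, mean 2.8.
E[Temp|Strain=-2] averages over only the 4 units with Strain=-2 (Load = 4, 5, 0, -1): Temp = 4, 5, 0, -1, mean 2.
Difference = 2.8 − 2 = 0.8.

0.8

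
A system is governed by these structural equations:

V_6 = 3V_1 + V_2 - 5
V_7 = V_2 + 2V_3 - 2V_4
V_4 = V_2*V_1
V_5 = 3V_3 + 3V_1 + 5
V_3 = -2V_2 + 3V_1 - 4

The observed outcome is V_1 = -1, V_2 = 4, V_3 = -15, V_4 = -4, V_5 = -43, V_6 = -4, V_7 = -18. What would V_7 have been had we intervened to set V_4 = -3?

-20

The intervention breaks the incoming arrows to V_4: V_4 = V_2*V_1 no longer applies, and V_4 = -3.
V_3 = -2V_2 + 3V_1 - 4  [with V_2=4, V_1=-1]  = -15
V_7 = V_2 + 2V_3 - 2V_4  [with V_2=4, V_3=-15, V_4=-3]  = -20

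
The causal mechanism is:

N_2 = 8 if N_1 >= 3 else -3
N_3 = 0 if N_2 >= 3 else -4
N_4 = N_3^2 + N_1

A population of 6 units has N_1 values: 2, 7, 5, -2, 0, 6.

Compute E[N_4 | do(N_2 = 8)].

The intervention sets N_2=8 in all 6 units regardless of N_1. Recomputing N_4 per unit gives 2, 7, 5, -2, 0, 6; average 3.

3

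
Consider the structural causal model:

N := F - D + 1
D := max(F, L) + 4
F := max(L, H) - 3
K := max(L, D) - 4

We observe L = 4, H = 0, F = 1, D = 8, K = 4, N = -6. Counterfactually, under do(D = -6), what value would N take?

8

Under do(D=-6), the mechanism D := max(F, L) + 4 is discarded; D is fixed at -6.
F = max(L, H) - 3  [with L=4, H=0]  = 1
N = F - D + 1  [with F=1, D=-6]  = 8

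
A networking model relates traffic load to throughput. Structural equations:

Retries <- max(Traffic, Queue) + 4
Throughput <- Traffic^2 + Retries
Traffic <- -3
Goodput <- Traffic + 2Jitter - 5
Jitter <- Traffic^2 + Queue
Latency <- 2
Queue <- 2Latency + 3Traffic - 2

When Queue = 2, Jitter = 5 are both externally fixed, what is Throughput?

Setting Queue = 2, Jitter = 5 by intervention discards those variables' equations.
Retries = max(Traffic, Queue) + 4  [with Traffic=-3, Queue=2]  = 6
Throughput = Traffic^2 + Retries  [with Traffic=-3, Retries=6]  = 15

15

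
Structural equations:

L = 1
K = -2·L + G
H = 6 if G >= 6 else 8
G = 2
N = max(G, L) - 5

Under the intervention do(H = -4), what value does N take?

do(H=-4) replaces the equation H = 6 if G >= 6 else 8 with the constant H = -4.
N is not downstream of the intervention, so its value is determined by the original equations.
N = max(G, L) - 5  [with G=2, L=1]  = -3

-3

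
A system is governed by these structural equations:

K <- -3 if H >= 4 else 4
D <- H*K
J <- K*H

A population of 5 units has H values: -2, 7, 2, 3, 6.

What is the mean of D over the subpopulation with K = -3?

-19.5

Observing K=-3 restricts to units where K's equation naturally yields -3: H ∈ {7, 6}. In that subpopulation D = -21, -18, mean -19.5.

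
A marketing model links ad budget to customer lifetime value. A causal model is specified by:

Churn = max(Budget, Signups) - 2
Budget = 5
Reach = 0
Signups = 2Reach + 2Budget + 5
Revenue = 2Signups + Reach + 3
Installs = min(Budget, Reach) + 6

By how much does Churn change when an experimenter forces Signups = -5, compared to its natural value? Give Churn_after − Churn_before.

-10

Intervening sets Signups = -5 and removes its equation (Signups = 2Reach + 2Budget + 5).
Churn = max(Budget, Signups) - 2  [with Budget=5, Signups=-5]  = 3
Without intervention: Signups = 2Reach + 2Budget + 5  [with Reach=0, Budget=5]  = 15; Churn = max(Budget, Signups) - 2  [with Budget=5, Signups=15]  = 13.
Change = 3 − 13 = -10.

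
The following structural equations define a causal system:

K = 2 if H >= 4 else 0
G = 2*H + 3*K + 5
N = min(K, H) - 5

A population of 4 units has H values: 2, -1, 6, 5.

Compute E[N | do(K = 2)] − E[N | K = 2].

Under do(K=2), K's equation is replaced by K=2 for every unit. Per-unit N: -3, -6, -3, -3. Mean = -3.75.
Conditioning on K=2 selects the 2 unit(s) with H ∈ {6, 5}. Their N values: -3, -3. Mean = -3.
Difference = -3.75 − (-3) = -0.75.

-0.75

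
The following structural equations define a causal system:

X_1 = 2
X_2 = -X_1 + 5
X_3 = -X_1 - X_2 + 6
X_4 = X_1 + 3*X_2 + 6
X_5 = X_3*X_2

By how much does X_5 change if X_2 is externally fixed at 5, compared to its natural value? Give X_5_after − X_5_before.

do(X_2=5) replaces the equation X_2 = -X_1 + 5 with the constant X_2 = 5.
X_3 = -X_1 - X_2 + 6  [with X_1=2, X_2=5]  = -1
X_5 = X_3*X_2  [with X_3=-1, X_2=5]  = -5
Without intervention: X_2 = -X_1 + 5  [with X_1=2]  = 3; X_3 = -X_1 - X_2 + 6  [with X_1=2, X_2=3]  = 1; X_5 = X_3*X_2  [with X_3=1, X_2=3]  = 3.
Change = -5 − 3 = -8.

-8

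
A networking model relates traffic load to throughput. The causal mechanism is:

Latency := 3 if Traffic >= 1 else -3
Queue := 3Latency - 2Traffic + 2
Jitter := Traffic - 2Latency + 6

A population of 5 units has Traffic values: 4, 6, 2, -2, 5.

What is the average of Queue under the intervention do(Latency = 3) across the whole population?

Every unit gets Latency=3 under the intervention. Queue values become 3, -1, 7, 15, 1; E[Queue|do(Latency=3)] = 5.

5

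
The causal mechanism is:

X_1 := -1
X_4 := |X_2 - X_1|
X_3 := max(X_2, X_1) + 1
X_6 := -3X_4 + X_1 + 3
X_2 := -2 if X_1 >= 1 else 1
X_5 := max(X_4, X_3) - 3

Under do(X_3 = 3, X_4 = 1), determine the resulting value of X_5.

0

Setting X_3 = 3, X_4 = 1 by intervention discards those variables' equations.
X_5 = max(X_4, X_3) - 3  [with X_4=1, X_3=3]  = 0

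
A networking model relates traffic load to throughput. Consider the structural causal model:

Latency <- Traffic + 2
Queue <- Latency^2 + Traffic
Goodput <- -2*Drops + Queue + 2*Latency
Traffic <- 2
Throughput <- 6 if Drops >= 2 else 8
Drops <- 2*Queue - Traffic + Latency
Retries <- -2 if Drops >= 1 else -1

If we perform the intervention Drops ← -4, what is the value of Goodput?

The intervention breaks the incoming arrows to Drops: Drops <- 2*Queue - Traffic + Latency no longer applies, and Drops = -4.
Latency = Traffic + 2  [with Traffic=2]  = 4
Queue = Latency^2 + Traffic  [with Latency=4, Traffic=2]  = 18
Goodput = -2*Drops + Queue + 2*Latency  [with Drops=-4, Queue=18, Latency=4]  = 34

34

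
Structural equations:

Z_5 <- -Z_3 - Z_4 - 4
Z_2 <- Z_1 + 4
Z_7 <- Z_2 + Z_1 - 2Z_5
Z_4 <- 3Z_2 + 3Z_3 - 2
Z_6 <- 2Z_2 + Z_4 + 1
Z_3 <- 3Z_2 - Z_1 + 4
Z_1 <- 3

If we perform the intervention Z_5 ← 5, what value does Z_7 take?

0

Under do(Z_5=5), the mechanism Z_5 <- -Z_3 - Z_4 - 4 is discarded; Z_5 is fixed at 5.
Z_2 = Z_1 + 4  [with Z_1=3]  = 7
Z_7 = Z_2 + Z_1 - 2Z_5  [with Z_2=7, Z_1=3, Z_5=5]  = 0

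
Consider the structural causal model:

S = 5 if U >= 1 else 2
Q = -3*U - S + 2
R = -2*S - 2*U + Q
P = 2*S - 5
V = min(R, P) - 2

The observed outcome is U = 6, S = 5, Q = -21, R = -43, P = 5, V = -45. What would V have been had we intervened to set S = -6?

Under do(S=-6), the mechanism S = 5 if U >= 1 else 2 is discarded; S is fixed at -6.
Q = -3*U - S + 2  [with U=6, S=-6]  = -10
R = -2*S - 2*U + Q  [with S=-6, U=6, Q=-10]  = -10
P = 2*S - 5  [with S=-6]  = -17
V = min(R, P) - 2  [with R=-10, P=-17]  = -19

-19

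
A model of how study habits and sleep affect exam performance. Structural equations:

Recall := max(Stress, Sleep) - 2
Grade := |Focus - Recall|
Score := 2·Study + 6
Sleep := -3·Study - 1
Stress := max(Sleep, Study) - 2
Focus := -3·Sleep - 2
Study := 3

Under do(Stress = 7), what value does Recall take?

5

The intervention breaks the incoming arrows to Stress: Stress := max(Sleep, Study) - 2 no longer applies, and Stress = 7.
Sleep = -3·Study - 1  [with Study=3]  = -10
Recall = max(Stress, Sleep) - 2  [with Stress=7, Sleep=-10]  = 5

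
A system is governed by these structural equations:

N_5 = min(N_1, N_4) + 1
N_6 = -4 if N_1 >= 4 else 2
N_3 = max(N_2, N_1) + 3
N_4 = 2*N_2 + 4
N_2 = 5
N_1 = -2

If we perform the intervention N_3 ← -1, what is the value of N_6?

The intervention breaks the incoming arrows to N_3: N_3 = max(N_2, N_1) + 3 no longer applies, and N_3 = -1.
No directed path runs from N_3 to N_6, so N_6 keeps its natural value.
N_6 = -4 if N_1 >= 4 else 2  [with N_1=-2]  = 2

2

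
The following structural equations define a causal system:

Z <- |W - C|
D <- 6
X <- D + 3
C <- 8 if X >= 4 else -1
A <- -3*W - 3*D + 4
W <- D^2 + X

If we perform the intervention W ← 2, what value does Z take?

6

Intervening sets W = 2 and removes its equation (W <- D^2 + X).
X = D + 3  [with D=6]  = 9
C = 8 if X >= 4 else -1  [with X=9]  = 8
Z = |W - C|  [with W=2, C=8]  = 6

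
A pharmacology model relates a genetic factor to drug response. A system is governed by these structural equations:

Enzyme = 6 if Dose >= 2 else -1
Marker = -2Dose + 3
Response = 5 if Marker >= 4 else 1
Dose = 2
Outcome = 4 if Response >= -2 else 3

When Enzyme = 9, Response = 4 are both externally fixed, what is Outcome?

4

Setting Enzyme = 9, Response = 4 by intervention discards those variables' equations.
Outcome = 4 if Response >= -2 else 3  [with Response=4]  = 4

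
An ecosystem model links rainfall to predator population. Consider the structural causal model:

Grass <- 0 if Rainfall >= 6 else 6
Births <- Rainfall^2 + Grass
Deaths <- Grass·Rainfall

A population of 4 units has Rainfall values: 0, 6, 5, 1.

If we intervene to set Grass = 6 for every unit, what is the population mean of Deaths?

Every unit gets Grass=6 under the intervention. Deaths values become 0, 36, 30, 6; E[Deaths|do(Grass=6)] = 18.

18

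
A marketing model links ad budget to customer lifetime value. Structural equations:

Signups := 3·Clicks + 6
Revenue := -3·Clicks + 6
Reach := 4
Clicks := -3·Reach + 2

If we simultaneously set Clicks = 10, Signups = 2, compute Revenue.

Setting Clicks = 10, Signups = 2 by intervention discards those variables' equations.
Revenue = -3·Clicks + 6  [with Clicks=10]  = -24

-24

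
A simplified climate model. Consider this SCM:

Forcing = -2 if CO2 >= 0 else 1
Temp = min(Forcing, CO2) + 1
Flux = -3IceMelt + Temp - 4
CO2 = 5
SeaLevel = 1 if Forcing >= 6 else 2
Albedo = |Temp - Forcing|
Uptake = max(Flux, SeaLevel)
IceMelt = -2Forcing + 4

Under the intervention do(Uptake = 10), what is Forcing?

The intervention breaks the incoming arrows to Uptake: Uptake = max(Flux, SeaLevel) no longer applies, and Uptake = 10.
Forcing is not downstream of the intervention, so its value is determined by the original equations.
Forcing = -2 if CO2 >= 0 else 1  [with CO2=5]  = -2

-2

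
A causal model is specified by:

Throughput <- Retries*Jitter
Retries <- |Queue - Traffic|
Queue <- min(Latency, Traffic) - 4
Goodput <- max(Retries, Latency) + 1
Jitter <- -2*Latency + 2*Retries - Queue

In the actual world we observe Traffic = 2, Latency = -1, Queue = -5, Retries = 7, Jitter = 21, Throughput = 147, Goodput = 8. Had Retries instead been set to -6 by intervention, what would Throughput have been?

30

Under do(Retries=-6), the mechanism Retries <- |Queue - Traffic| is discarded; Retries is fixed at -6.
Queue = min(Latency, Traffic) - 4  [with Latency=-1, Traffic=2]  = -5
Jitter = -2*Latency + 2*Retries - Queue  [with Latency=-1, Retries=-6, Queue=-5]  = -5
Throughput = Retries*Jitter  [with Retries=-6, Jitter=-5]  = 30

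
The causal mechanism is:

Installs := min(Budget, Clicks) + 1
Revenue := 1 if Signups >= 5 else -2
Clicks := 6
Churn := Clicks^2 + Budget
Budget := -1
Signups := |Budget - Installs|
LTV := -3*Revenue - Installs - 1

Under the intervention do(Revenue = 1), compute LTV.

-4

Intervening sets Revenue = 1 and removes its equation (Revenue := 1 if Signups >= 5 else -2).
Installs = min(Budget, Clicks) + 1  [with Budget=-1, Clicks=6]  = 0
LTV = -3*Revenue - Installs - 1  [with Revenue=1, Installs=0]  = -4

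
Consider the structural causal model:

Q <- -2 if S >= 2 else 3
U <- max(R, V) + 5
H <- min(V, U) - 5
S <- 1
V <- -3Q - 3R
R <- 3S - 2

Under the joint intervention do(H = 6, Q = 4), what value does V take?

Under do(H = 6, Q = 4), each intervened variable's structural equation is replaced by its fixed value.
R = 3S - 2  [with S=1]  = 1
V = -3Q - 3R  [with Q=4, R=1]  = -15

-15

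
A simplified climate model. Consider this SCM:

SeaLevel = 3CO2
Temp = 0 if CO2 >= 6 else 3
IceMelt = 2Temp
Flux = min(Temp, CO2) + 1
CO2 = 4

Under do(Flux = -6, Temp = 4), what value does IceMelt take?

8

Setting Flux = -6, Temp = 4 by intervention discards those variables' equations.
IceMelt = 2Temp  [with Temp=4]  = 8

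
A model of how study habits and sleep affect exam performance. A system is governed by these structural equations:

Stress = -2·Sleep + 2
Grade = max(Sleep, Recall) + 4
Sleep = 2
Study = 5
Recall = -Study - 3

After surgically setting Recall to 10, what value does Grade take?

Intervening sets Recall = 10 and removes its equation (Recall = -Study - 3).
Grade = max(Sleep, Recall) + 4  [with Sleep=2, Recall=10]  = 14

14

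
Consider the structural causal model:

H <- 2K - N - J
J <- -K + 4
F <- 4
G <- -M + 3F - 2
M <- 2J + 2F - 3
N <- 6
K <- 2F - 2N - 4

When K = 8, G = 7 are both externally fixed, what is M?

Under do(K = 8, G = 7), each intervened variable's structural equation is replaced by its fixed value.
J = -K + 4  [with K=8]  = -4
M = 2J + 2F - 3  [with J=-4, F=4]  = -3

-3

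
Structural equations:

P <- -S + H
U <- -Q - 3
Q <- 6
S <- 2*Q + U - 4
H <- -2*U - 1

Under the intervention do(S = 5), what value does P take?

12

do(S=5) replaces the equation S <- 2*Q + U - 4 with the constant S = 5.
U = -Q - 3  [with Q=6]  = -9
H = -2*U - 1  [with U=-9]  = 17
P = -S + H  [with S=5, H=17]  = 12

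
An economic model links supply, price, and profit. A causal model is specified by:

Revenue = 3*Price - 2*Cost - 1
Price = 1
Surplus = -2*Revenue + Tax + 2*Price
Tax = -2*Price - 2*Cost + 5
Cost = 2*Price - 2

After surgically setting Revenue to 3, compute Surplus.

-1

do(Revenue=3) replaces the equation Revenue = 3*Price - 2*Cost - 1 with the constant Revenue = 3.
Cost = 2*Price - 2  [with Price=1]  = 0
Tax = -2*Price - 2*Cost + 5  [with Price=1, Cost=0]  = 3
Surplus = -2*Revenue + Tax + 2*Price  [with Revenue=3, Tax=3, Price=1]  = -1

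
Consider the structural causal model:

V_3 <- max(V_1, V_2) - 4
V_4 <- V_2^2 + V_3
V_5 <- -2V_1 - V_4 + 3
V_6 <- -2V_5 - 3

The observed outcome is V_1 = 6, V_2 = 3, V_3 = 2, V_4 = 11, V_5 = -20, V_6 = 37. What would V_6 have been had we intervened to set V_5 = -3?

The intervention breaks the incoming arrows to V_5: V_5 <- -2V_1 - V_4 + 3 no longer applies, and V_5 = -3.
V_6 = -2V_5 - 3  [with V_5=-3]  = 3

3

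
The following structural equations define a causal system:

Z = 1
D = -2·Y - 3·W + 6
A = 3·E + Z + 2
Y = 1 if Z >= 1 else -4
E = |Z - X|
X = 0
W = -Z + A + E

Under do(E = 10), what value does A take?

33

The intervention breaks the incoming arrows to E: E = |Z - X| no longer applies, and E = 10.
A = 3·E + Z + 2  [with E=10, Z=1]  = 33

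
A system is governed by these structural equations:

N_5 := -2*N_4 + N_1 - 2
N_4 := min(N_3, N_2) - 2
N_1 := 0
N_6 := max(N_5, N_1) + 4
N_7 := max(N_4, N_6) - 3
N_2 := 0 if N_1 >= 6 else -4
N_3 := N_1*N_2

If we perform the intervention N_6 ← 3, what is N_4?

do(N_6=3) replaces the equation N_6 := max(N_5, N_1) + 4 with the constant N_6 = 3.
No directed path runs from N_6 to N_4, so N_4 keeps its natural value.
N_2 = 0 if N_1 >= 6 else -4  [with N_1=0]  = -4
N_3 = N_1*N_2  [with N_1=0, N_2=-4]  = 0
N_4 = min(N_3, N_2) - 2  [with N_3=0, N_2=-4]  = -6

-6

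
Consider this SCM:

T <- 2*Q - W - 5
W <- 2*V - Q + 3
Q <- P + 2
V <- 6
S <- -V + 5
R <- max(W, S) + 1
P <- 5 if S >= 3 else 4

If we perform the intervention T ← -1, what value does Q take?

6

do(T=-1) replaces the equation T <- 2*Q - W - 5 with the constant T = -1.
No directed path runs from T to Q, so Q keeps its natural value.
S = -V + 5  [with V=6]  = -1
P = 5 if S >= 3 else 4  [with S=-1]  = 4
Q = P + 2  [with P=4]  = 6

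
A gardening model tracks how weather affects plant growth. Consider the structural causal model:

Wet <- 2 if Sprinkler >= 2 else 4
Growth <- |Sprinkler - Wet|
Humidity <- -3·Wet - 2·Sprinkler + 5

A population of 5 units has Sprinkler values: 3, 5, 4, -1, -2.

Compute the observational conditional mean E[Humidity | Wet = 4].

Conditioning on Wet=4 selects the 2 unit(s) with Sprinkler ∈ {-1, -2}. Their Humidity values: -5, -3. Mean = -4.

-4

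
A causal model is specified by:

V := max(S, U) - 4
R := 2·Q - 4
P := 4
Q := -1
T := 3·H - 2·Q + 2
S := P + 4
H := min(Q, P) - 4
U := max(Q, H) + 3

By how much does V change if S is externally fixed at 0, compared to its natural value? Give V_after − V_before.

-6

do(S=0) replaces the equation S := P + 4 with the constant S = 0.
H = min(Q, P) - 4  [with Q=-1, P=4]  = -5
U = max(Q, H) + 3  [with Q=-1, H=-5]  = 2
V = max(S, U) - 4  [with S=0, U=2]  = -2
Without intervention: H = min(Q, P) - 4  [with Q=-1, P=4]  = -5; S = P + 4  [with P=4]  = 8; U = max(Q, H) + 3  [with Q=-1, H=-5]  = 2; V = max(S, U) - 4  [with S=8, U=2]  = 4.
Change = -2 − 4 = -6.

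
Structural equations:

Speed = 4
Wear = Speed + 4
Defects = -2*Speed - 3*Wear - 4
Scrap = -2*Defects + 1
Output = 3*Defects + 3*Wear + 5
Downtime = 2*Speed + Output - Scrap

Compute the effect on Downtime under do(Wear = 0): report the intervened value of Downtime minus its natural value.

96

Under do(Wear=0), the mechanism Wear = Speed + 4 is discarded; Wear is fixed at 0.
Defects = -2*Speed - 3*Wear - 4  [with Speed=4, Wear=0]  = -12
Scrap = -2*Defects + 1  [with Defects=-12]  = 25
Output = 3*Defects + 3*Wear + 5  [with Defects=-12, Wear=0]  = -31
Downtime = 2*Speed + Output - Scrap  [with Speed=4, Output=-31, Scrap=25]  = -48
Without intervention: Wear = Speed + 4  [with Speed=4]  = 8; Defects = -2*Speed - 3*Wear - 4  [with Speed=4, Wear=8]  = -36; Scrap = -2*Defects + 1  [with Defects=-36]  = 73; Output = 3*Defects + 3*Wear + 5  [with Defects=-36, Wear=8]  = -79; Downtime = 2*Speed + Output - Scrap  [with Speed=4, Output=-79, Scrap=73]  = -144.
Change = -48 − (-144) = 96.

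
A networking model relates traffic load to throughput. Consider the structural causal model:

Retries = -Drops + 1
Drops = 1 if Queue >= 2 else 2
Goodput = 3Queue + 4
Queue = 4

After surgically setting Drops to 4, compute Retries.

The intervention breaks the incoming arrows to Drops: Drops = 1 if Queue >= 2 else 2 no longer applies, and Drops = 4.
Retries = -Drops + 1  [with Drops=4]  = -3

-3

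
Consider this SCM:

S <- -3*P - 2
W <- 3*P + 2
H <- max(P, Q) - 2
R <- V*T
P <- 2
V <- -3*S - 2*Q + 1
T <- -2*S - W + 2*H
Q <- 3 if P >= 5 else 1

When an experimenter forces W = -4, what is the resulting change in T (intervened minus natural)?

12

The intervention breaks the incoming arrows to W: W <- 3*P + 2 no longer applies, and W = -4.
S = -3*P - 2  [with P=2]  = -8
Q = 3 if P >= 5 else 1  [with P=2]  = 1
H = max(P, Q) - 2  [with P=2, Q=1]  = 0
T = -2*S - W + 2*H  [with S=-8, W=-4, H=0]  = 20
Without intervention: S = -3*P - 2  [with P=2]  = -8; Q = 3 if P >= 5 else 1  [with P=2]  = 1; W = 3*P + 2  [with P=2]  = 8; H = max(P, Q) - 2  [with P=2, Q=1]  = 0; T = -2*S - W + 2*H  [with S=-8, W=8, H=0]  = 8.
Change = 20 − 8 = 12.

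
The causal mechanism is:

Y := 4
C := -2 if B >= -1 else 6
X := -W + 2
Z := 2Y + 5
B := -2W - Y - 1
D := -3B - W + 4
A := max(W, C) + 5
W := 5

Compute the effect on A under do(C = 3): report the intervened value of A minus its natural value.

do(C=3) replaces the equation C := -2 if B >= -1 else 6 with the constant C = 3.
A = max(W, C) + 5  [with W=5, C=3]  = 10
Without intervention: B = -2W - Y - 1  [with W=5, Y=4]  = -15; C = -2 if B >= -1 else 6  [with B=-15]  = 6; A = max(W, C) + 5  [with W=5, C=6]  = 11.
Change = 10 − 11 = -1.

-1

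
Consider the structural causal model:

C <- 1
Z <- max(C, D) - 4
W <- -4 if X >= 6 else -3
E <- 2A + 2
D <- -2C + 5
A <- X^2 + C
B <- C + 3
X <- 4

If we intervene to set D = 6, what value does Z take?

2

Intervening sets D = 6 and removes its equation (D <- -2C + 5).
Z = max(C, D) - 4  [with C=1, D=6]  = 2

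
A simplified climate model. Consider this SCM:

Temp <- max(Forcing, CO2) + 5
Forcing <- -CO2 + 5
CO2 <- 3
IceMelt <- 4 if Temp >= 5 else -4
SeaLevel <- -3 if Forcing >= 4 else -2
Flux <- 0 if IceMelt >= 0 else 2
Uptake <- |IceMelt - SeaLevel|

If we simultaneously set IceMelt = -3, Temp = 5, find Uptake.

1

The joint intervention fixes IceMelt = -3, Temp = 5, removing each variable's own equation.
Forcing = -CO2 + 5  [with CO2=3]  = 2
SeaLevel = -3 if Forcing >= 4 else -2  [with Forcing=2]  = -2
Uptake = |IceMelt - SeaLevel|  [with IceMelt=-3, SeaLevel=-2]  = 1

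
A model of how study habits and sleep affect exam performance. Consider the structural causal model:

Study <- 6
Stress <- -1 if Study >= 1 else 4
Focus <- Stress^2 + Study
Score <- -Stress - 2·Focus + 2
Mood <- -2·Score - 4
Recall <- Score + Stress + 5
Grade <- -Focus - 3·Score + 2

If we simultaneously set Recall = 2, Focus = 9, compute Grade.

Under do(Recall = 2, Focus = 9), each intervened variable's structural equation is replaced by its fixed value.
Stress = -1 if Study >= 1 else 4  [with Study=6]  = -1
Score = -Stress - 2·Focus + 2  [with Stress=-1, Focus=9]  = -15
Grade = -Focus - 3·Score + 2  [with Focus=9, Score=-15]  = 38

38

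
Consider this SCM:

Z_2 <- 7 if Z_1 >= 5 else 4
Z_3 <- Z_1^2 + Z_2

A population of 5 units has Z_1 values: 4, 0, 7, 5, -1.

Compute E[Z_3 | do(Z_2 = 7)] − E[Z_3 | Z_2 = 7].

-18.8

do(Z_2=7) breaks Z_2's dependence on Z_1. With Z_2=7 fixed, Z_3 across the units is 23, 7, 56, 32, 8, mean 25.2.
Observing Z_2=7 restricts to units where Z_2's equation naturally yields 7: Z_1 ∈ {7, 5}. In that subpopulation Z_3 = 56, 32, mean 44.
Difference = 25.2 − 44 = -18.8.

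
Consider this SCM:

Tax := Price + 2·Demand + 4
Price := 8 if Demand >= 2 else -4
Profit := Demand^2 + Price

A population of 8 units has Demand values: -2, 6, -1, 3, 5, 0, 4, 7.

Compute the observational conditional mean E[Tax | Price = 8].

Observing Price=8 restricts to units where Price's equation naturally yields 8: Demand ∈ {6, 3, 5, 4, 7}. In that subpopulation Tax = 24, 18, 22, 20, 26, mean 22.

22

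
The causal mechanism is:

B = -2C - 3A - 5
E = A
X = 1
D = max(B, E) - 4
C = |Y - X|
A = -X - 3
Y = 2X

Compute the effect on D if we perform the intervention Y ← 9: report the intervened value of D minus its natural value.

-9

The intervention breaks the incoming arrows to Y: Y = 2X no longer applies, and Y = 9.
A = -X - 3  [with X=1]  = -4
E = A  [with A=-4]  = -4
C = |Y - X|  [with Y=9, X=1]  = 8
B = -2C - 3A - 5  [with C=8, A=-4]  = -9
D = max(B, E) - 4  [with B=-9, E=-4]  = -8
Without intervention: A = -X - 3  [with X=1]  = -4; E = A  [with A=-4]  = -4; Y = 2X  [with X=1]  = 2; C = |Y - X|  [with Y=2, X=1]  = 1; B = -2C - 3A - 5  [with C=1, A=-4]  = 5; D = max(B, E) - 4  [with B=5, E=-4]  = 1.
Change = -8 − 1 = -9.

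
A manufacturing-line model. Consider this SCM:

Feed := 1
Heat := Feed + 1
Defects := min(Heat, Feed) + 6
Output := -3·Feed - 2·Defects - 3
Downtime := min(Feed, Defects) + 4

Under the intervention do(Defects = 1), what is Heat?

2

Under do(Defects=1), the mechanism Defects := min(Heat, Feed) + 6 is discarded; Defects is fixed at 1.
Since Heat is not a descendant of the intervened variable, it is unaffected.
Heat = Feed + 1  [with Feed=1]  = 2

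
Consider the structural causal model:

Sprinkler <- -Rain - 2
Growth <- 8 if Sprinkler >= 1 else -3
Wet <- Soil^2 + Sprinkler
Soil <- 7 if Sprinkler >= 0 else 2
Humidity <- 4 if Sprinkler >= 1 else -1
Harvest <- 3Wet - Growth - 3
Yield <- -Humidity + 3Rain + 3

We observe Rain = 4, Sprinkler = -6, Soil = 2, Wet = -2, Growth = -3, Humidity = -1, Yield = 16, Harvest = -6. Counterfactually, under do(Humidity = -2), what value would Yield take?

17

Intervening sets Humidity = -2 and removes its equation (Humidity <- 4 if Sprinkler >= 1 else -1).
Yield = -Humidity + 3Rain + 3  [with Humidity=-2, Rain=4]  = 17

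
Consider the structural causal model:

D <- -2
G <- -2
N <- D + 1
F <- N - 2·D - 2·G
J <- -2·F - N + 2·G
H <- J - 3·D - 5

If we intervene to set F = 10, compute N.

-1

Under do(F=10), the mechanism F <- N - 2·D - 2·G is discarded; F is fixed at 10.
Since N is not a descendant of the intervened variable, it is unaffected.
N = D + 1  [with D=-2]  = -1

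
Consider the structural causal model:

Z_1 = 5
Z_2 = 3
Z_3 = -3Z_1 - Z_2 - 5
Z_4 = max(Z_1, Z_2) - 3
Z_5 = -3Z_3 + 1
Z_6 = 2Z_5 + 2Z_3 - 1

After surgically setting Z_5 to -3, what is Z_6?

-53

The intervention breaks the incoming arrows to Z_5: Z_5 = -3Z_3 + 1 no longer applies, and Z_5 = -3.
Z_3 = -3Z_1 - Z_2 - 5  [with Z_1=5, Z_2=3]  = -23
Z_6 = 2Z_5 + 2Z_3 - 1  [with Z_5=-3, Z_3=-23]  = -53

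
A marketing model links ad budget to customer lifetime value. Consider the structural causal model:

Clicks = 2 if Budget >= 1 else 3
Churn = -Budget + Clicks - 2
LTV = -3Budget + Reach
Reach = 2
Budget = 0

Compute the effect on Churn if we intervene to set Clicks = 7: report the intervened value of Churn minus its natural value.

4

The intervention breaks the incoming arrows to Clicks: Clicks = 2 if Budget >= 1 else 3 no longer applies, and Clicks = 7.
Churn = -Budget + Clicks - 2  [with Budget=0, Clicks=7]  = 5
Without intervention: Clicks = 2 if Budget >= 1 else 3  [with Budget=0]  = 3; Churn = -Budget + Clicks - 2  [with Budget=0, Clicks=3]  = 1.
Change = 5 − 1 = 4.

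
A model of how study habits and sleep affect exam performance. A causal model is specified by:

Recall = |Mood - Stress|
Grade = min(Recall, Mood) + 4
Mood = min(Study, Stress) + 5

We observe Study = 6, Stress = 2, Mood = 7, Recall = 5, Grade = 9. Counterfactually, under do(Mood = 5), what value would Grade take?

do(Mood=5) replaces the equation Mood = min(Study, Stress) + 5 with the constant Mood = 5.
Recall = |Mood - Stress|  [with Mood=5, Stress=2]  = 3
Grade = min(Recall, Mood) + 4  [with Recall=3, Mood=5]  = 7

7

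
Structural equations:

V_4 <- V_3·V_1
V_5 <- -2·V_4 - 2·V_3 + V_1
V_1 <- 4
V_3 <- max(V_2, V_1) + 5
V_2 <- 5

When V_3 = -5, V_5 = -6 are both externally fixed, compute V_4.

The joint intervention fixes V_3 = -5, V_5 = -6, removing each variable's own equation.
V_4 = V_3·V_1  [with V_3=-5, V_1=4]  = -20

-20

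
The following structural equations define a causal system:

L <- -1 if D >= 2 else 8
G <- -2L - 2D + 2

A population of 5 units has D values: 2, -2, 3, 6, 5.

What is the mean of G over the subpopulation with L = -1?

-4

E[G|L=-1] averages over only the 4 units with L=-1 (D = 2, 3, 6, 5): G = 0, -2, -8, -6, mean -4.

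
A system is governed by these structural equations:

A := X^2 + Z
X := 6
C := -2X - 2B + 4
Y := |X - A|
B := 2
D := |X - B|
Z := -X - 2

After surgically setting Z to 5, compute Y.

Under do(Z=5), the mechanism Z := -X - 2 is discarded; Z is fixed at 5.
A = X^2 + Z  [with X=6, Z=5]  = 41
Y = |X - A|  [with X=6, A=41]  = 35

35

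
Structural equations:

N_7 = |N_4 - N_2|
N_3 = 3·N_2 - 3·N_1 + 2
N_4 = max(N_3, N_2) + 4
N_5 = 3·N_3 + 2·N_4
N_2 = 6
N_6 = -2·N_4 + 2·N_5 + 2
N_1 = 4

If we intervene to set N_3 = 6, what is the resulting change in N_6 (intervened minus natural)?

-16

The intervention breaks the incoming arrows to N_3: N_3 = 3·N_2 - 3·N_1 + 2 no longer applies, and N_3 = 6.
N_4 = max(N_3, N_2) + 4  [with N_3=6, N_2=6]  = 10
N_5 = 3·N_3 + 2·N_4  [with N_3=6, N_4=10]  = 38
N_6 = -2·N_4 + 2·N_5 + 2  [with N_4=10, N_5=38]  = 58
Without intervention: N_3 = 3·N_2 - 3·N_1 + 2  [with N_2=6, N_1=4]  = 8; N_4 = max(N_3, N_2) + 4  [with N_3=8, N_2=6]  = 12; N_5 = 3·N_3 + 2·N_4  [with N_3=8, N_4=12]  = 48; N_6 = -2·N_4 + 2·N_5 + 2  [with N_4=12, N_5=48]  = 74.
Change = 58 − 74 = -16.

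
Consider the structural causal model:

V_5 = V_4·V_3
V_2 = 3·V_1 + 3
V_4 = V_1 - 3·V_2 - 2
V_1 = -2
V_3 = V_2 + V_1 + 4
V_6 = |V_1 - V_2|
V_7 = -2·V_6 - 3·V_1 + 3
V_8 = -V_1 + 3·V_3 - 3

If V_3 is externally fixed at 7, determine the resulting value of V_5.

35

do(V_3=7) replaces the equation V_3 = V_2 + V_1 + 4 with the constant V_3 = 7.
V_2 = 3·V_1 + 3  [with V_1=-2]  = -3
V_4 = V_1 - 3·V_2 - 2  [with V_1=-2, V_2=-3]  = 5
V_5 = V_4·V_3  [with V_4=5, V_3=7]  = 35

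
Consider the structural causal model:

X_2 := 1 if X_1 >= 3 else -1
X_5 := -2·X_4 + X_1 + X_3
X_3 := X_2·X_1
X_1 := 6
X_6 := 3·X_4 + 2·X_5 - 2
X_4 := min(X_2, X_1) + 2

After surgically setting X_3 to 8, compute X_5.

8

do(X_3=8) replaces the equation X_3 := X_2·X_1 with the constant X_3 = 8.
X_2 = 1 if X_1 >= 3 else -1  [with X_1=6]  = 1
X_4 = min(X_2, X_1) + 2  [with X_2=1, X_1=6]  = 3
X_5 = -2·X_4 + X_1 + X_3  [with X_4=3, X_1=6, X_3=8]  = 8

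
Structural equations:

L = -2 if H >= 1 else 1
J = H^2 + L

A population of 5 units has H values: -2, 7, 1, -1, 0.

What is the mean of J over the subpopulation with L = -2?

23

Observing L=-2 restricts to units where L's equation naturally yields -2: H ∈ {7, 1}. In that subpopulation J = 47, -1, mean 23.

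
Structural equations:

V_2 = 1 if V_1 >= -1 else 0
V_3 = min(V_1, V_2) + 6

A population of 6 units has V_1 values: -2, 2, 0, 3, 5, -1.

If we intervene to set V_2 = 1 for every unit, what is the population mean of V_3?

6

Every unit gets V_2=1 under the intervention. V_3 values become 4, 7, 6, 7, 7, 5; E[V_3|do(V_2=1)] = 6.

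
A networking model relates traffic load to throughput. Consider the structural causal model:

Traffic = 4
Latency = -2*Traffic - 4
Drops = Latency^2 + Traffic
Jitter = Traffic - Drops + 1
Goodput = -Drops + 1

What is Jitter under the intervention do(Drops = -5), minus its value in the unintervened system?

153

The intervention breaks the incoming arrows to Drops: Drops = Latency^2 + Traffic no longer applies, and Drops = -5.
Jitter = Traffic - Drops + 1  [with Traffic=4, Drops=-5]  = 10
Without intervention: Latency = -2*Traffic - 4  [with Traffic=4]  = -12; Drops = Latency^2 + Traffic  [with Latency=-12, Traffic=4]  = 148; Jitter = Traffic - Drops + 1  [with Traffic=4, Drops=148]  = -143.
Change = 10 − (-143) = 153.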